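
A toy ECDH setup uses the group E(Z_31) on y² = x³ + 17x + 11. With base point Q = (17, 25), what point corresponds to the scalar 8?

Repeated addition: build up to 8Q.
2Q: tangent at (17, 25): λ = (3·17² + 17)/(2·25) ≡ 16/19. 19⁻¹ ≡ 18 (mod 31), so λ ≡ 16·18 ≡ 9.
  x = λ² - 17 - 17 = 81 - 34 ≡ 16; y = λ·(17 - 16) - 25 ≡ 15. → (16, 15)
3Q: (16, 15) + (17, 25). λ = (25 - 15)/(17 - 16) ≡ 10/1 mod 31. 1⁻¹ ≡ 1 (mod 31), so λ ≡ 10.
  x = λ² - 16 - 17 = 100 - 33 ≡ 5; y = λ·(16 - 5) - 15 ≡ 2. → (5, 2)
4Q: (5, 2) + (17, 25). λ = (25 - 2)/(17 - 5) ≡ 23/12 mod 31. 12⁻¹ ≡ 13 (mod 31), so λ ≡ 20.
  x = λ² - 5 - 17 = 400 - 22 ≡ 6; y = λ·(5 - 6) - 2 ≡ 9. → (6, 9)
5Q: (6, 9) + (17, 25). λ = (25 - 9)/(17 - 6) ≡ 16/11 mod 31. 11⁻¹ ≡ 17 (mod 31), so λ ≡ 24.
  x = λ² - 6 - 17 = 576 - 23 ≡ 26; y = λ·(6 - 26) - 9 ≡ 7. → (26, 7)
6Q: (26, 7) + (17, 25). λ = (25 - 7)/(17 - 26) ≡ 18/22 mod 31. 22⁻¹ ≡ 24 (mod 31), so λ ≡ 29.
  x = λ² - 26 - 17 = 841 - 43 ≡ 23; y = λ·(26 - 23) - 7 ≡ 18. → (23, 18)
7Q: (23, 18) + (17, 25). λ = (25 - 18)/(17 - 23) ≡ 7/25 mod 31. 25⁻¹ ≡ 5 (mod 31), so λ ≡ 4.
  x = λ² - 23 - 17 = 16 - 40 ≡ 7; y = λ·(23 - 7) - 18 ≡ 15. → (7, 15)
8Q: (7, 15) + (17, 25). λ = (25 - 15)/(17 - 7) ≡ 10/10 mod 31. 10⁻¹ ≡ 28 (mod 31) since 10·28 = 280 ≡ 1, so λ ≡ 1.
  x = λ² - 7 - 17 = 1 - 24 ≡ 8; y = λ·(7 - 8) - 15 ≡ 15. → (8, 15)

(8, 15)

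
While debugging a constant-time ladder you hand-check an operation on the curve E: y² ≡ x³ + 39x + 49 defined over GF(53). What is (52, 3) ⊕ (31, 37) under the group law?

(38, 45)

(52, 3) + (31, 37). λ = (37 - 3)/(31 - 52) ≡ 34/32 mod 53. 32⁻¹ ≡ 5 (mod 53) since 32·5 = 160 ≡ 1, so λ ≡ 11.
  x = λ² - 52 - 31 = 121 - 83 ≡ 38; y = λ·(52 - 38) - 3 ≡ 45. → (38, 45)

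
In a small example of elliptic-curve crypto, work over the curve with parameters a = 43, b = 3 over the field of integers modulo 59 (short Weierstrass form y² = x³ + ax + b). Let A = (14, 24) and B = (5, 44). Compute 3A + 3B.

(3, 10)

First 3A:
Repeated addition: build up to 3A.
2A: tangent at (14, 24): λ = (3·14² + 43)/(2·24) ≡ 41/48. 48⁻¹ ≡ 16 (mod 59), so λ ≡ 41·16 ≡ 7.
  x = λ² - 14 - 14 = 49 - 28 ≡ 21; y = λ·(14 - 21) - 24 ≡ 45. → (21, 45)
3A: (21, 45) + (14, 24). λ = (24 - 45)/(14 - 21) ≡ 38/52 mod 59. 52⁻¹ ≡ 42 (mod 59) since 52·42 = 2184 ≡ 1, so λ ≡ 3.
  x = λ² - 21 - 14 = 9 - 35 ≡ 33; y = λ·(21 - 33) - 45 ≡ 37. → (33, 37)
3A = (33, 37).
Next 3B:
Repeated addition: build up to 3B.
2B: tangent at (5, 44): λ = (3·5² + 43)/(2·44) ≡ 0/29. 29⁻¹ ≡ 57 (mod 59), so λ ≡ 0·57 ≡ 0.
  x = λ² - 5 - 5 = 0 - 10 ≡ 49; y = λ·(5 - 49) - 44 ≡ 15. → (49, 15)
3B: (49, 15) + (5, 44). λ = (44 - 15)/(5 - 49) ≡ 29/15 mod 59. 15⁻¹ ≡ 4 (mod 59) since 15·4 = 60 ≡ 1, so λ ≡ 57.
  x = λ² - 49 - 5 = 3249 - 54 ≡ 9; y = λ·(49 - 9) - 15 ≡ 23. → (9, 23)
3B = (9, 23).
Finally 3A + 3B:
(33, 37) + (9, 23). λ = (23 - 37)/(9 - 33) ≡ 45/35 mod 59. 35⁻¹ ≡ 27 (mod 59) since 35·27 = 945 ≡ 1, so λ ≡ 35.
  x = λ² - 33 - 9 = 1225 - 42 ≡ 3; y = λ·(33 - 3) - 37 ≡ 10. → (3, 10)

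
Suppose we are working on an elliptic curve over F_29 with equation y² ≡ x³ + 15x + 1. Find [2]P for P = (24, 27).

(16, 25)

tangent at (24, 27): λ = (3·24² + 15)/(2·27) ≡ 3/25. 25⁻¹ ≡ 7 (mod 29), so λ ≡ 3·7 ≡ 21.
  x = λ² - 24 - 24 = 441 - 48 ≡ 16; y = λ·(24 - 16) - 27 ≡ 25. → (16, 25)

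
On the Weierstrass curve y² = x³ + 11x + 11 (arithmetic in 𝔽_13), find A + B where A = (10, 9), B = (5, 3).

(10, 9) + (5, 3). λ = (3 - 9)/(5 - 10) ≡ 7/8 mod 13. 8⁻¹ ≡ 5 (mod 13), so λ ≡ 9.
  x = λ² - 10 - 5 = 81 - 15 ≡ 1; y = λ·(10 - 1) - 9 ≡ 7. → (1, 7)

(1, 7)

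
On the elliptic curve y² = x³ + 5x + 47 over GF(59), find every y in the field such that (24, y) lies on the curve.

none

x³ + 5x + 47 = 13991 ≡ 8 (mod 59).
8 is a non-residue mod 59; no y exists.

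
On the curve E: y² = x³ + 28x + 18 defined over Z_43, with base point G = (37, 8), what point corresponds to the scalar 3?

(32, 23)

Repeated addition: build up to 3G.
2G: tangent at (37, 8): λ = (3·37² + 28)/(2·8) ≡ 7/16. 16⁻¹ ≡ 35 (mod 43), so λ ≡ 7·35 ≡ 30.
  x = λ² - 37 - 37 = 900 - 74 ≡ 9; y = λ·(37 - 9) - 8 ≡ 15. → (9, 15)
3G: (9, 15) + (37, 8). λ = (8 - 15)/(37 - 9) ≡ 36/28 mod 43. 28⁻¹ ≡ 20 (mod 43), so λ ≡ 32.
  x = λ² - 9 - 37 = 1024 - 46 ≡ 32; y = λ·(9 - 32) - 15 ≡ 23. → (32, 23)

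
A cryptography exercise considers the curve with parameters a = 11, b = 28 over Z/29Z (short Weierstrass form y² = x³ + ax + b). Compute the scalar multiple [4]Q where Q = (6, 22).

(11, 1)

Repeated addition: build up to 4Q.
2Q: tangent at (6, 22): λ = (3·6² + 11)/(2·22) ≡ 3/15. 15⁻¹ ≡ 2 (mod 29), so λ ≡ 3·2 ≡ 6.
  x = λ² - 6 - 6 = 36 - 12 ≡ 24; y = λ·(6 - 24) - 22 ≡ 15. → (24, 15)
3Q: (24, 15) + (6, 22). λ = (22 - 15)/(6 - 24) ≡ 7/11 mod 29. 11⁻¹ ≡ 8 (mod 29), so λ ≡ 27.
  x = λ² - 24 - 6 = 729 - 30 ≡ 3; y = λ·(24 - 3) - 15 ≡ 1. → (3, 1)
4Q: (3, 1) + (6, 22). λ = (22 - 1)/(6 - 3) ≡ 21/3 mod 29. 3⁻¹ ≡ 10 (mod 29) since 3·10 = 30 ≡ 1, so λ ≡ 7.
  x = λ² - 3 - 6 = 49 - 9 ≡ 11; y = λ·(3 - 11) - 1 ≡ 1. → (11, 1)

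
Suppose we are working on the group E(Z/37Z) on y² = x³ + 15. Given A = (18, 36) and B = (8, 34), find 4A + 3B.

First 4A:
Repeated addition: build up to 4A.
2A: tangent at (18, 36): λ = (3·18² + 0)/(2·36) ≡ 10/35. 35⁻¹ ≡ 18 (mod 37), so λ ≡ 10·18 ≡ 32.
  x = λ² - 18 - 18 = 1024 - 36 ≡ 26; y = λ·(18 - 26) - 36 ≡ 4. → (26, 4)
3A: (26, 4) + (18, 36). λ = (36 - 4)/(18 - 26) ≡ 32/29 mod 37. 29⁻¹ ≡ 23 (mod 37), so λ ≡ 33.
  x = λ² - 26 - 18 = 1089 - 44 ≡ 9; y = λ·(26 - 9) - 4 ≡ 2. → (9, 2)
4A: (9, 2) + (18, 36). λ = (36 - 2)/(18 - 9) ≡ 34/9 mod 37. 9⁻¹ ≡ 33 (mod 37) since 9·33 = 297 ≡ 1, so λ ≡ 12.
  x = λ² - 9 - 18 = 144 - 27 ≡ 6; y = λ·(9 - 6) - 2 ≡ 34. → (6, 34)
4A = (6, 34).
Next 3B:
Repeated addition: build up to 3B.
2B: tangent at (8, 34): λ = (3·8² + 0)/(2·34) ≡ 7/31. 31⁻¹ ≡ 6 (mod 37), so λ ≡ 7·6 ≡ 5.
  x = λ² - 8 - 8 = 25 - 16 ≡ 9; y = λ·(8 - 9) - 34 ≡ 35. → (9, 35)
3B: (9, 35) + (8, 34). λ = (34 - 35)/(8 - 9) ≡ 36/36 mod 37. 36⁻¹ ≡ 36 (mod 37) since 36·36 = 1296 ≡ 1, so λ ≡ 1.
  x = λ² - 9 - 8 = 1 - 17 ≡ 21; y = λ·(9 - 21) - 35 ≡ 27. → (21, 27)
3B = (21, 27).
Finally 4A + 3B:
(6, 34) + (21, 27). λ = (27 - 34)/(21 - 6) ≡ 30/15 mod 37. 15⁻¹ ≡ 5 (mod 37), so λ ≡ 2.
  x = λ² - 6 - 21 = 4 - 27 ≡ 14; y = λ·(6 - 14) - 34 ≡ 24. → (14, 24)

(14, 24)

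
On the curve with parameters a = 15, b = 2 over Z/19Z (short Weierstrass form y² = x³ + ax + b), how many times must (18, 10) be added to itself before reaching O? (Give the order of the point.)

10

2P: tangent at (18, 10): λ = (3·18² + 15)/(2·10) ≡ 18/1. 1⁻¹ ≡ 1 (mod 19), so λ ≡ 18·1 ≡ 18.
  x = λ² - 18 - 18 = 324 - 36 ≡ 3; y = λ·(18 - 3) - 10 ≡ 13. → (3, 13)
3P: (3, 13) + (18, 10). λ = (10 - 13)/(18 - 3) ≡ 16/15 mod 19. 15⁻¹ ≡ 14 (mod 19), so λ ≡ 15.
  x = λ² - 3 - 18 = 225 - 21 ≡ 14; y = λ·(3 - 14) - 13 ≡ 12. → (14, 12)
4P: (14, 12) + (18, 10). λ = (10 - 12)/(18 - 14) ≡ 17/4 mod 19. 4⁻¹ ≡ 5 (mod 19), so λ ≡ 9.
  x = λ² - 14 - 18 = 81 - 32 ≡ 11; y = λ·(14 - 11) - 12 ≡ 15. → (11, 15)
5P: (11, 15) + (18, 10). λ = (10 - 15)/(18 - 11) ≡ 14/7 mod 19. 7⁻¹ ≡ 11 (mod 19), so λ ≡ 2.
  x = λ² - 11 - 18 = 4 - 29 ≡ 13; y = λ·(11 - 13) - 15 ≡ 0. → (13, 0)
6P: (13, 0) + (18, 10). λ = (10 - 0)/(18 - 13) ≡ 10/5 mod 19. 5⁻¹ ≡ 4 (mod 19), so λ ≡ 2.
  x = λ² - 13 - 18 = 4 - 31 ≡ 11; y = λ·(13 - 11) - 0 ≡ 4. → (11, 4)
7P: (11, 4) + (18, 10). λ = (10 - 4)/(18 - 11) ≡ 6/7 mod 19. 7⁻¹ ≡ 11 (mod 19) since 7·11 = 77 ≡ 1, so λ ≡ 9.
  x = λ² - 11 - 18 = 81 - 29 ≡ 14; y = λ·(11 - 14) - 4 ≡ 7. → (14, 7)
8P: (14, 7) + (18, 10). λ = (10 - 7)/(18 - 14) ≡ 3/4 mod 19. 4⁻¹ ≡ 5 (mod 19), so λ ≡ 15.
  x = λ² - 14 - 18 = 225 - 32 ≡ 3; y = λ·(14 - 3) - 7 ≡ 6. → (3, 6)
9P: (3, 6) + (18, 10). λ = (10 - 6)/(18 - 3) ≡ 4/15 mod 19. 15⁻¹ ≡ 14 (mod 19) since 15·14 = 210 ≡ 1, so λ ≡ 18.
  x = λ² - 3 - 18 = 324 - 21 ≡ 18; y = λ·(3 - 18) - 6 ≡ 9. → (18, 9)
10P: (18, 9) + (18, 10): same x and y₁ ≡ -y₂, so the sum is O.
10P = O, so the order is 10.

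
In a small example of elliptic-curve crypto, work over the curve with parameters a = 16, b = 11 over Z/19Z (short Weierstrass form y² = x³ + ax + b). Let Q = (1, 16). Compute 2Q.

(17, 3)

tangent at (1, 16): λ = (3·1² + 16)/(2·16) ≡ 0/13. 13⁻¹ ≡ 3 (mod 19), so λ ≡ 0·3 ≡ 0.
  x = λ² - 1 - 1 = 0 - 2 ≡ 17; y = λ·(1 - 17) - 16 ≡ 3. → (17, 3)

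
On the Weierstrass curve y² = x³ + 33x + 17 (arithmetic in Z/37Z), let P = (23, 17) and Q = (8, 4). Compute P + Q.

(23, 17) + (8, 4). λ = (4 - 17)/(8 - 23) ≡ 24/22 mod 37. 22⁻¹ ≡ 32 (mod 37), so λ ≡ 28.
  x = λ² - 23 - 8 = 784 - 31 ≡ 13; y = λ·(23 - 13) - 17 ≡ 4. → (13, 4)

(13, 4)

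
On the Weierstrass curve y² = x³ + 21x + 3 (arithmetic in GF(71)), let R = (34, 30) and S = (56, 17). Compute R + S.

(39, 2)

(34, 30) + (56, 17). λ = (17 - 30)/(56 - 34) ≡ 58/22 mod 71. 22⁻¹ ≡ 42 (mod 71), so λ ≡ 22.
  x = λ² - 34 - 56 = 484 - 90 ≡ 39; y = λ·(34 - 39) - 30 ≡ 2. → (39, 2)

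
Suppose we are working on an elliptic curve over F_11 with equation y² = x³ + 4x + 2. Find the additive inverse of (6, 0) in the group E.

-(6, 0) = (6, -0 mod 11) = (6, 0).

(6, 0)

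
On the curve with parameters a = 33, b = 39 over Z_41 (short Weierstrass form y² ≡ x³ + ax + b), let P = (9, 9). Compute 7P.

(23, 38)

Double-and-add on 7 = (111)₂. Start with P = (9, 9) for the leading 1-bit.
double: tangent at (9, 9): λ = (3·9² + 33)/(2·9) ≡ 30/18. 18⁻¹ ≡ 16 (mod 41) since 18·16 = 288 ≡ 1, so λ ≡ 30·16 ≡ 29.
  x = λ² - 9 - 9 = 841 - 18 ≡ 3; y = λ·(9 - 3) - 9 ≡ 1. → (3, 1)
add P: (3, 1) + (9, 9). λ = (9 - 1)/(9 - 3) ≡ 8/6 mod 41. 6⁻¹ ≡ 7 (mod 41), so λ ≡ 15.
  x = λ² - 3 - 9 = 225 - 12 ≡ 8; y = λ·(3 - 8) - 1 ≡ 6. → (8, 6)
double: tangent at (8, 6): λ = (3·8² + 33)/(2·6) ≡ 20/12. 12⁻¹ ≡ 24 (mod 41), so λ ≡ 20·24 ≡ 29.
  x = λ² - 8 - 8 = 841 - 16 ≡ 5; y = λ·(8 - 5) - 6 ≡ 40. → (5, 40)
add P: (5, 40) + (9, 9). λ = (9 - 40)/(9 - 5) ≡ 10/4 mod 41. 4⁻¹ ≡ 31 (mod 41) since 4·31 = 124 ≡ 1, so λ ≡ 23.
  x = λ² - 5 - 9 = 529 - 14 ≡ 23; y = λ·(5 - 23) - 40 ≡ 38. → (23, 38)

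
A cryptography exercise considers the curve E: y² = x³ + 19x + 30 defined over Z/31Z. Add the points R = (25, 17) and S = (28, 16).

(25, 17) + (28, 16). λ = (16 - 17)/(28 - 25) ≡ 30/3 mod 31. 3⁻¹ ≡ 21 (mod 31), so λ ≡ 10.
  x = λ² - 25 - 28 = 100 - 53 ≡ 16; y = λ·(25 - 16) - 17 ≡ 11. → (16, 11)

(16, 11)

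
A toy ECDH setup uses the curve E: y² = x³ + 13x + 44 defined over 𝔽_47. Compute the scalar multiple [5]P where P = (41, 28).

(12, 1)

Repeated addition: build up to 5P.
2P: tangent at (41, 28): λ = (3·41² + 13)/(2·28) ≡ 27/9. 9⁻¹ ≡ 21 (mod 47) since 9·21 = 189 ≡ 1, so λ ≡ 27·21 ≡ 3.
  x = λ² - 41 - 41 = 9 - 82 ≡ 21; y = λ·(41 - 21) - 28 ≡ 32. → (21, 32)
3P: (21, 32) + (41, 28). λ = (28 - 32)/(41 - 21) ≡ 43/20 mod 47. 20⁻¹ ≡ 40 (mod 47), so λ ≡ 28.
  x = λ² - 21 - 41 = 784 - 62 ≡ 17; y = λ·(21 - 17) - 32 ≡ 33. → (17, 33)
4P: (17, 33) + (41, 28). λ = (28 - 33)/(41 - 17) ≡ 42/24 mod 47. 24⁻¹ ≡ 2 (mod 47), so λ ≡ 37.
  x = λ² - 17 - 41 = 1369 - 58 ≡ 42; y = λ·(17 - 42) - 33 ≡ 29. → (42, 29)
5P: (42, 29) + (41, 28). λ = (28 - 29)/(41 - 42) ≡ 46/46 mod 47. 46⁻¹ ≡ 46 (mod 47), so λ ≡ 1.
  x = λ² - 42 - 41 = 1 - 83 ≡ 12; y = λ·(42 - 12) - 29 ≡ 1. → (12, 1)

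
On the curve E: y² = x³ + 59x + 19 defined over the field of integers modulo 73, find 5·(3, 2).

Write G = (3, 2).
Repeated addition: build up to 5G.
2G: tangent at (3, 2): λ = (3·3² + 59)/(2·2) ≡ 13/4. 4⁻¹ ≡ 55 (mod 73), so λ ≡ 13·55 ≡ 58.
  x = λ² - 3 - 3 = 3364 - 6 ≡ 0; y = λ·(3 - 0) - 2 ≡ 26. → (0, 26)
3G: (0, 26) + (3, 2). λ = (2 - 26)/(3 - 0) ≡ 49/3 mod 73. 3⁻¹ ≡ 49 (mod 73) since 3·49 = 147 ≡ 1, so λ ≡ 65.
  x = λ² - 0 - 3 = 4225 - 3 ≡ 61; y = λ·(0 - 61) - 26 ≡ 24. → (61, 24)
4G: (61, 24) + (3, 2). λ = (2 - 24)/(3 - 61) ≡ 51/15 mod 73. 15⁻¹ ≡ 39 (mod 73) since 15·39 = 585 ≡ 1, so λ ≡ 18.
  x = λ² - 61 - 3 = 324 - 64 ≡ 41; y = λ·(61 - 41) - 24 ≡ 44. → (41, 44)
5G: (41, 44) + (3, 2). λ = (2 - 44)/(3 - 41) ≡ 31/35 mod 73. 35⁻¹ ≡ 48 (mod 73) since 35·48 = 1680 ≡ 1, so λ ≡ 28.
  x = λ² - 41 - 3 = 784 - 44 ≡ 10; y = λ·(41 - 10) - 44 ≡ 21. → (10, 21)

(10, 21)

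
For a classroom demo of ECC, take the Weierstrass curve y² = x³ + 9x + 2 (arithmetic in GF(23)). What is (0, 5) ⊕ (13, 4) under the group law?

(13, 19)

(0, 5) + (13, 4). λ = (4 - 5)/(13 - 0) ≡ 22/13 mod 23. 13⁻¹ ≡ 16 (mod 23), so λ ≡ 7.
  x = λ² - 0 - 13 = 49 - 13 ≡ 13; y = λ·(0 - 13) - 5 ≡ 19. → (13, 19)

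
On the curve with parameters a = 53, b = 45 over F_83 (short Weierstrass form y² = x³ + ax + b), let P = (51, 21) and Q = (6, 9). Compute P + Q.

(51, 21) + (6, 9). λ = (9 - 21)/(6 - 51) ≡ 71/38 mod 83. 38⁻¹ ≡ 59 (mod 83), so λ ≡ 39.
  x = λ² - 51 - 6 = 1521 - 57 ≡ 53; y = λ·(51 - 53) - 21 ≡ 67. → (53, 67)

(53, 67)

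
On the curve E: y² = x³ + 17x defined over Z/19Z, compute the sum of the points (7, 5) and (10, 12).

(7, 5) + (10, 12). λ = (12 - 5)/(10 - 7) ≡ 7/3 mod 19. 3⁻¹ ≡ 13 (mod 19) since 3·13 = 39 ≡ 1, so λ ≡ 15.
  x = λ² - 7 - 10 = 225 - 17 ≡ 18; y = λ·(7 - 18) - 5 ≡ 1. → (18, 1)

(18, 1)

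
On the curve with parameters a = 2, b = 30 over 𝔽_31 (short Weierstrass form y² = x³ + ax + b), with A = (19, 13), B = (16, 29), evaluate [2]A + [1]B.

First 2A:
Repeated addition: build up to 2A.
2A: tangent at (19, 13): λ = (3·19² + 2)/(2·13) ≡ 0/26. 26⁻¹ ≡ 6 (mod 31), so λ ≡ 0·6 ≡ 0.
  x = λ² - 19 - 19 = 0 - 38 ≡ 24; y = λ·(19 - 24) - 13 ≡ 18. → (24, 18)
2A = (24, 18).
Finally 2A + B:
(24, 18) + (16, 29). λ = (29 - 18)/(16 - 24) ≡ 11/23 mod 31. 23⁻¹ ≡ 27 (mod 31), so λ ≡ 18.
  x = λ² - 24 - 16 = 324 - 40 ≡ 5; y = λ·(24 - 5) - 18 ≡ 14. → (5, 14)

(5, 14)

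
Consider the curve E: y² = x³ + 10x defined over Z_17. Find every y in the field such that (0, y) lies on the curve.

0

x³ + 10x + 0 = 0 ≡ 0 (mod 17).
Only y = 0 satisfies y² ≡ 0.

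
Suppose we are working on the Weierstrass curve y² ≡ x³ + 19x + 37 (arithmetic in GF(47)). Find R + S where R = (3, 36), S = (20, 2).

(3, 36) + (20, 2). λ = (2 - 36)/(20 - 3) ≡ 13/17 mod 47. 17⁻¹ ≡ 36 (mod 47), so λ ≡ 45.
  x = λ² - 3 - 20 = 2025 - 23 ≡ 28; y = λ·(3 - 28) - 36 ≡ 14. → (28, 14)

(28, 14)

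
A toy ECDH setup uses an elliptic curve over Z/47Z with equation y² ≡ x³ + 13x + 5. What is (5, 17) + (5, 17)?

tangent at (5, 17): λ = (3·5² + 13)/(2·17) ≡ 41/34. 34⁻¹ ≡ 18 (mod 47), so λ ≡ 41·18 ≡ 33.
  x = λ² - 5 - 5 = 1089 - 10 ≡ 45; y = λ·(5 - 45) - 17 ≡ 26. → (45, 26)

(45, 26)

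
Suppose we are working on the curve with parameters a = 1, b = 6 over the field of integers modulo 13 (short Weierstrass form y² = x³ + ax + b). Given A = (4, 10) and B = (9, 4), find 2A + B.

First 2A:
Repeated addition: build up to 2A.
2A: tangent at (4, 10): λ = (3·4² + 1)/(2·10) ≡ 10/7. 7⁻¹ ≡ 2 (mod 13), so λ ≡ 10·2 ≡ 7.
  x = λ² - 4 - 4 = 49 - 8 ≡ 2; y = λ·(4 - 2) - 10 ≡ 4. → (2, 4)
2A = (2, 4).
Finally 2A + B:
(2, 4) + (9, 4). λ = (4 - 4)/(9 - 2) ≡ 0/7 mod 13. 7⁻¹ ≡ 2 (mod 13) since 7·2 = 14 ≡ 1, so λ ≡ 0.
  x = λ² - 2 - 9 = 0 - 11 ≡ 2; y = λ·(2 - 2) - 4 ≡ 9. → (2, 9)

(2, 9)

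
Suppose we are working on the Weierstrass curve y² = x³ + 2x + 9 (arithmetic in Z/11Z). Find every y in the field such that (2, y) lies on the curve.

x³ + 2x + 9 = 21 ≡ 10 (mod 11).
10 is a non-residue mod 11; no y exists.

none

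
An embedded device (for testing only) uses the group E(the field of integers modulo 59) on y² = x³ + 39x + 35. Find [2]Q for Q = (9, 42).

(2, 11)

tangent at (9, 42): λ = (3·9² + 39)/(2·42) ≡ 46/25. 25⁻¹ ≡ 26 (mod 59), so λ ≡ 46·26 ≡ 16.
  x = λ² - 9 - 9 = 256 - 18 ≡ 2; y = λ·(9 - 2) - 42 ≡ 11. → (2, 11)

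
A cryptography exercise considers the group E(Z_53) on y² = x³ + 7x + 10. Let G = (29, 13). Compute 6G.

(5, 45)

Double-and-add on 6 = (110)₂. Start with G = (29, 13) for the leading 1-bit.
double: tangent at (29, 13): λ = (3·29² + 7)/(2·13) ≡ 39/26. 26⁻¹ ≡ 51 (mod 53), so λ ≡ 39·51 ≡ 28.
  x = λ² - 29 - 29 = 784 - 58 ≡ 37; y = λ·(29 - 37) - 13 ≡ 28. → (37, 28)
add G: (37, 28) + (29, 13). λ = (13 - 28)/(29 - 37) ≡ 38/45 mod 53. 45⁻¹ ≡ 33 (mod 53), so λ ≡ 35.
  x = λ² - 37 - 29 = 1225 - 66 ≡ 46; y = λ·(37 - 46) - 28 ≡ 28. → (46, 28)
double: tangent at (46, 28): λ = (3·46² + 7)/(2·28) ≡ 48/3. 3⁻¹ ≡ 18 (mod 53) since 3·18 = 54 ≡ 1, so λ ≡ 48·18 ≡ 16.
  x = λ² - 46 - 46 = 256 - 92 ≡ 5; y = λ·(46 - 5) - 28 ≡ 45. → (5, 45)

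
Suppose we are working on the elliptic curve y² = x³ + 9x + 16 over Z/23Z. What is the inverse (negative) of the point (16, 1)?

(16, 22)

-(16, 1) = (16, -1 mod 23) = (16, 22).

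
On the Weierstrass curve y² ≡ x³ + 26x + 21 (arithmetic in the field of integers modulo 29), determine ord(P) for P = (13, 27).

2P: tangent at (13, 27): λ = (3·13² + 26)/(2·27) ≡ 11/25. 25⁻¹ ≡ 7 (mod 29) since 25·7 = 175 ≡ 1, so λ ≡ 11·7 ≡ 19.
  x = λ² - 13 - 13 = 361 - 26 ≡ 16; y = λ·(13 - 16) - 27 ≡ 3. → (16, 3)
3P: (16, 3) + (13, 27). λ = (27 - 3)/(13 - 16) ≡ 24/26 mod 29. 26⁻¹ ≡ 19 (mod 29), so λ ≡ 21.
  x = λ² - 16 - 13 = 441 - 29 ≡ 6; y = λ·(16 - 6) - 3 ≡ 4. → (6, 4)
4P: (6, 4) + (13, 27). λ = (27 - 4)/(13 - 6) ≡ 23/7 mod 29. 7⁻¹ ≡ 25 (mod 29), so λ ≡ 24.
  x = λ² - 6 - 13 = 576 - 19 ≡ 6; y = λ·(6 - 6) - 4 ≡ 25. → (6, 25)
5P: (6, 25) + (13, 27). λ = (27 - 25)/(13 - 6) ≡ 2/7 mod 29. 7⁻¹ ≡ 25 (mod 29) since 7·25 = 175 ≡ 1, so λ ≡ 21.
  x = λ² - 6 - 13 = 441 - 19 ≡ 16; y = λ·(6 - 16) - 25 ≡ 26. → (16, 26)
6P: (16, 26) + (13, 27). λ = (27 - 26)/(13 - 16) ≡ 1/26 mod 29. 26⁻¹ ≡ 19 (mod 29) since 26·19 = 494 ≡ 1, so λ ≡ 19.
  x = λ² - 16 - 13 = 361 - 29 ≡ 13; y = λ·(16 - 13) - 26 ≡ 2. → (13, 2)
7P: (13, 2) + (13, 27): same x and y₁ ≡ -y₂, so the sum is ∞.
7P = ∞, so the order is 7.

7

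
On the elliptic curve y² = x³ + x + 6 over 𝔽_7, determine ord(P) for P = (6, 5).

11

2P: tangent at (6, 5): λ = (3·6² + 1)/(2·5) ≡ 4/3. 3⁻¹ ≡ 5 (mod 7), so λ ≡ 4·5 ≡ 6.
  x = λ² - 6 - 6 = 36 - 12 ≡ 3; y = λ·(6 - 3) - 5 ≡ 6. → (3, 6)
3P: (3, 6) + (6, 5). λ = (5 - 6)/(6 - 3) ≡ 6/3 mod 7. 3⁻¹ ≡ 5 (mod 7), so λ ≡ 2.
  x = λ² - 3 - 6 = 4 - 9 ≡ 2; y = λ·(3 - 2) - 6 ≡ 3. → (2, 3)
4P: (2, 3) + (6, 5). λ = (5 - 3)/(6 - 2) ≡ 2/4 mod 7. 4⁻¹ ≡ 2 (mod 7), so λ ≡ 4.
  x = λ² - 2 - 6 = 16 - 8 ≡ 1; y = λ·(2 - 1) - 3 ≡ 1. → (1, 1)
5P: (1, 1) + (6, 5). λ = (5 - 1)/(6 - 1) ≡ 4/5 mod 7. 5⁻¹ ≡ 3 (mod 7), so λ ≡ 5.
  x = λ² - 1 - 6 = 25 - 7 ≡ 4; y = λ·(1 - 4) - 1 ≡ 5. → (4, 5)
6P: (4, 5) + (6, 5). λ = (5 - 5)/(6 - 4) ≡ 0/2 mod 7. 2⁻¹ ≡ 4 (mod 7), so λ ≡ 0.
  x = λ² - 4 - 6 = 0 - 10 ≡ 4; y = λ·(4 - 4) - 5 ≡ 2. → (4, 2)
7P: (4, 2) + (6, 5). λ = (5 - 2)/(6 - 4) ≡ 3/2 mod 7. 2⁻¹ ≡ 4 (mod 7), so λ ≡ 5.
  x = λ² - 4 - 6 = 25 - 10 ≡ 1; y = λ·(4 - 1) - 2 ≡ 6. → (1, 6)
8P: (1, 6) + (6, 5). λ = (5 - 6)/(6 - 1) ≡ 6/5 mod 7. 5⁻¹ ≡ 3 (mod 7), so λ ≡ 4.
  x = λ² - 1 - 6 = 16 - 7 ≡ 2; y = λ·(1 - 2) - 6 ≡ 4. → (2, 4)
9P: (2, 4) + (6, 5). λ = (5 - 4)/(6 - 2) ≡ 1/4 mod 7. 4⁻¹ ≡ 2 (mod 7), so λ ≡ 2.
  x = λ² - 2 - 6 = 4 - 8 ≡ 3; y = λ·(2 - 3) - 4 ≡ 1. → (3, 1)
10P: (3, 1) + (6, 5). λ = (5 - 1)/(6 - 3) ≡ 4/3 mod 7. 3⁻¹ ≡ 5 (mod 7), so λ ≡ 6.
  x = λ² - 3 - 6 = 36 - 9 ≡ 6; y = λ·(3 - 6) - 1 ≡ 2. → (6, 2)
11P: (6, 2) + (6, 5): same x and y₁ ≡ -y₂, so the sum is the point at infinity.
11P = the point at infinity, so the order is 11.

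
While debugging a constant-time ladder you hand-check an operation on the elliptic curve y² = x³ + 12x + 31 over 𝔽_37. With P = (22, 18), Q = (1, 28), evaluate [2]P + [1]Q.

(13, 33)

First 2P:
Repeated addition: build up to 2P.
2P: tangent at (22, 18): λ = (3·22² + 12)/(2·18) ≡ 21/36. 36⁻¹ ≡ 36 (mod 37) since 36·36 = 1296 ≡ 1, so λ ≡ 21·36 ≡ 16.
  x = λ² - 22 - 22 = 256 - 44 ≡ 27; y = λ·(22 - 27) - 18 ≡ 13. → (27, 13)
2P = (27, 13).
Finally 2P + Q:
(27, 13) + (1, 28). λ = (28 - 13)/(1 - 27) ≡ 15/11 mod 37. 11⁻¹ ≡ 27 (mod 37), so λ ≡ 35.
  x = λ² - 27 - 1 = 1225 - 28 ≡ 13; y = λ·(27 - 13) - 13 ≡ 33. → (13, 33)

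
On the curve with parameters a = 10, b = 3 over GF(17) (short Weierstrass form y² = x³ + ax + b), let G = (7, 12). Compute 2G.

(12, 7)

tangent at (7, 12): λ = (3·7² + 10)/(2·12) ≡ 4/7. 7⁻¹ ≡ 5 (mod 17), so λ ≡ 4·5 ≡ 3.
  x = λ² - 7 - 7 = 9 - 14 ≡ 12; y = λ·(7 - 12) - 12 ≡ 7. → (12, 7)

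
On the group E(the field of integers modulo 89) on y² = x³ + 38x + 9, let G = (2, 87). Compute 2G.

tangent at (2, 87): λ = (3·2² + 38)/(2·87) ≡ 50/85. 85⁻¹ ≡ 22 (mod 89), so λ ≡ 50·22 ≡ 32.
  x = λ² - 2 - 2 = 1024 - 4 ≡ 41; y = λ·(2 - 41) - 87 ≡ 0. → (41, 0)

(41, 0)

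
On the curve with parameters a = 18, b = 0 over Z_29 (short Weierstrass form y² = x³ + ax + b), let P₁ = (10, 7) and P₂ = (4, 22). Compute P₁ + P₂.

(14, 3)

(10, 7) + (4, 22). λ = (22 - 7)/(4 - 10) ≡ 15/23 mod 29. 23⁻¹ ≡ 24 (mod 29), so λ ≡ 12.
  x = λ² - 10 - 4 = 144 - 14 ≡ 14; y = λ·(10 - 14) - 7 ≡ 3. → (14, 3)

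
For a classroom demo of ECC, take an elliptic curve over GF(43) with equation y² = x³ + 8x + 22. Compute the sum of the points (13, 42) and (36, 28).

(13, 42) + (36, 28). λ = (28 - 42)/(36 - 13) ≡ 29/23 mod 43. 23⁻¹ ≡ 15 (mod 43) since 23·15 = 345 ≡ 1, so λ ≡ 5.
  x = λ² - 13 - 36 = 25 - 49 ≡ 19; y = λ·(13 - 19) - 42 ≡ 14. → (19, 14)

(19, 14)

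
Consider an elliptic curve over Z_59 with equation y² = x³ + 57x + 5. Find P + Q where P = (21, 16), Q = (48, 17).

(21, 16) + (48, 17). λ = (17 - 16)/(48 - 21) ≡ 1/27 mod 59. 27⁻¹ ≡ 35 (mod 59), so λ ≡ 35.
  x = λ² - 21 - 48 = 1225 - 69 ≡ 35; y = λ·(21 - 35) - 16 ≡ 25. → (35, 25)

(35, 25)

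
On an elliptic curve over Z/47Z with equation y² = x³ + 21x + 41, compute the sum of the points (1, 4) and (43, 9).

(1, 4) + (43, 9). λ = (9 - 4)/(43 - 1) ≡ 5/42 mod 47. 42⁻¹ ≡ 28 (mod 47) since 42·28 = 1176 ≡ 1, so λ ≡ 46.
  x = λ² - 1 - 43 = 2116 - 44 ≡ 4; y = λ·(1 - 4) - 4 ≡ 46. → (4, 46)

(4, 46)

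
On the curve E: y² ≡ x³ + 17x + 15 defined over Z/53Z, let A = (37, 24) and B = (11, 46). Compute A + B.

(37, 24) + (11, 46). λ = (46 - 24)/(11 - 37) ≡ 22/27 mod 53. 27⁻¹ ≡ 2 (mod 53) since 27·2 = 54 ≡ 1, so λ ≡ 44.
  x = λ² - 37 - 11 = 1936 - 48 ≡ 33; y = λ·(37 - 33) - 24 ≡ 46. → (33, 46)

(33, 46)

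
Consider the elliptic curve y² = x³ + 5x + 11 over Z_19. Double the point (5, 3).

(1, 6)

tangent at (5, 3): λ = (3·5² + 5)/(2·3) ≡ 4/6. 6⁻¹ ≡ 16 (mod 19) since 6·16 = 96 ≡ 1, so λ ≡ 4·16 ≡ 7.
  x = λ² - 5 - 5 = 49 - 10 ≡ 1; y = λ·(5 - 1) - 3 ≡ 6. → (1, 6)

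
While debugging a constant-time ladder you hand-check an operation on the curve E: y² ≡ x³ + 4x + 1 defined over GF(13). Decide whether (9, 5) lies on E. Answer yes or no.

y² = 5² ≡ 12; x³ + 4x + 1 = 766 ≡ 12 (mod 13). 12 = 12.

yes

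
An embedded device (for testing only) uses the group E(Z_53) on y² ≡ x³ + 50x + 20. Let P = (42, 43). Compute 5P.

(3, 41)

Repeated addition: build up to 5P.
2P: tangent at (42, 43): λ = (3·42² + 50)/(2·43) ≡ 42/33. 33⁻¹ ≡ 45 (mod 53), so λ ≡ 42·45 ≡ 35.
  x = λ² - 42 - 42 = 1225 - 84 ≡ 28; y = λ·(42 - 28) - 43 ≡ 23. → (28, 23)
3P: (28, 23) + (42, 43). λ = (43 - 23)/(42 - 28) ≡ 20/14 mod 53. 14⁻¹ ≡ 19 (mod 53) since 14·19 = 266 ≡ 1, so λ ≡ 9.
  x = λ² - 28 - 42 = 81 - 70 ≡ 11; y = λ·(28 - 11) - 23 ≡ 24. → (11, 24)
4P: (11, 24) + (42, 43). λ = (43 - 24)/(42 - 11) ≡ 19/31 mod 53. 31⁻¹ ≡ 12 (mod 53), so λ ≡ 16.
  x = λ² - 11 - 42 = 256 - 53 ≡ 44; y = λ·(11 - 44) - 24 ≡ 31. → (44, 31)
5P: (44, 31) + (42, 43). λ = (43 - 31)/(42 - 44) ≡ 12/51 mod 53. 51⁻¹ ≡ 26 (mod 53) since 51·26 = 1326 ≡ 1, so λ ≡ 47.
  x = λ² - 44 - 42 = 2209 - 86 ≡ 3; y = λ·(44 - 3) - 31 ≡ 41. → (3, 41)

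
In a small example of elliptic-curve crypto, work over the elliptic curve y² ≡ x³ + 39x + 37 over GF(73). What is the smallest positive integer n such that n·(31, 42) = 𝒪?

5

2P: tangent at (31, 42): λ = (3·31² + 39)/(2·42) ≡ 2/11. 11⁻¹ ≡ 20 (mod 73) since 11·20 = 220 ≡ 1, so λ ≡ 2·20 ≡ 40.
  x = λ² - 31 - 31 = 1600 - 62 ≡ 5; y = λ·(31 - 5) - 42 ≡ 49. → (5, 49)
3P: (5, 49) + (31, 42). λ = (42 - 49)/(31 - 5) ≡ 66/26 mod 73. 26⁻¹ ≡ 59 (mod 73), so λ ≡ 25.
  x = λ² - 5 - 31 = 625 - 36 ≡ 5; y = λ·(5 - 5) - 49 ≡ 24. → (5, 24)
4P: (5, 24) + (31, 42). λ = (42 - 24)/(31 - 5) ≡ 18/26 mod 73. 26⁻¹ ≡ 59 (mod 73) since 26·59 = 1534 ≡ 1, so λ ≡ 40.
  x = λ² - 5 - 31 = 1600 - 36 ≡ 31; y = λ·(5 - 31) - 24 ≡ 31. → (31, 31)
5P: (31, 31) + (31, 42): same x and y₁ ≡ -y₂, so the sum is 𝒪.
5P = 𝒪, so the order is 5.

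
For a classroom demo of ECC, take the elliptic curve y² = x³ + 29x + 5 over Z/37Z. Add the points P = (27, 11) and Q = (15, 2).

(27, 11) + (15, 2). λ = (2 - 11)/(15 - 27) ≡ 28/25 mod 37. 25⁻¹ ≡ 3 (mod 37), so λ ≡ 10.
  x = λ² - 27 - 15 = 100 - 42 ≡ 21; y = λ·(27 - 21) - 11 ≡ 12. → (21, 12)

(21, 12)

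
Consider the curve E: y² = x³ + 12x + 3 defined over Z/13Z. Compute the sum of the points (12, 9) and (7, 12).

(11, 6)

(12, 9) + (7, 12). λ = (12 - 9)/(7 - 12) ≡ 3/8 mod 13. 8⁻¹ ≡ 5 (mod 13), so λ ≡ 2.
  x = λ² - 12 - 7 = 4 - 19 ≡ 11; y = λ·(12 - 11) - 9 ≡ 6. → (11, 6)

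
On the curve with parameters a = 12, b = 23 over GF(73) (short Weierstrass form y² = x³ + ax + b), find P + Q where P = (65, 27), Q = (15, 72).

(69, 35)

(65, 27) + (15, 72). λ = (72 - 27)/(15 - 65) ≡ 45/23 mod 73. 23⁻¹ ≡ 54 (mod 73) since 23·54 = 1242 ≡ 1, so λ ≡ 21.
  x = λ² - 65 - 15 = 441 - 80 ≡ 69; y = λ·(65 - 69) - 27 ≡ 35. → (69, 35)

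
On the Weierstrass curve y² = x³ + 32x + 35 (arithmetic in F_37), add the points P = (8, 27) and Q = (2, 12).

(8, 27) + (2, 12). λ = (12 - 27)/(2 - 8) ≡ 22/31 mod 37. 31⁻¹ ≡ 6 (mod 37), so λ ≡ 21.
  x = λ² - 8 - 2 = 441 - 10 ≡ 24; y = λ·(8 - 24) - 27 ≡ 7. → (24, 7)

(24, 7)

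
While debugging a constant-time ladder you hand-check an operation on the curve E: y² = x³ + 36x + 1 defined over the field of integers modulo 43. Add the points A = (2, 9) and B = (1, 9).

(2, 9) + (1, 9). λ = (9 - 9)/(1 - 2) ≡ 0/42 mod 43. 42⁻¹ ≡ 42 (mod 43), so λ ≡ 0.
  x = λ² - 2 - 1 = 0 - 3 ≡ 40; y = λ·(2 - 40) - 9 ≡ 34. → (40, 34)

(40, 34)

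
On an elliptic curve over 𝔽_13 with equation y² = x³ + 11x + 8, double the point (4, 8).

tangent at (4, 8): λ = (3·4² + 11)/(2·8) ≡ 7/3. 3⁻¹ ≡ 9 (mod 13), so λ ≡ 7·9 ≡ 11.
  x = λ² - 4 - 4 = 121 - 8 ≡ 9; y = λ·(4 - 9) - 8 ≡ 2. → (9, 2)

(9, 2)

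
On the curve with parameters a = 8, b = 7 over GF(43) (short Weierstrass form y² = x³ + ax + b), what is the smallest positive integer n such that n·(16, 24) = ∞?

2P: tangent at (16, 24): λ = (3·16² + 8)/(2·24) ≡ 2/5. 5⁻¹ ≡ 26 (mod 43), so λ ≡ 2·26 ≡ 9.
  x = λ² - 16 - 16 = 81 - 32 ≡ 6; y = λ·(16 - 6) - 24 ≡ 23. → (6, 23)
3P: (6, 23) + (16, 24). λ = (24 - 23)/(16 - 6) ≡ 1/10 mod 43. 10⁻¹ ≡ 13 (mod 43) since 10·13 = 130 ≡ 1, so λ ≡ 13.
  x = λ² - 6 - 16 = 169 - 22 ≡ 18; y = λ·(6 - 18) - 23 ≡ 36. → (18, 36)
4P: (18, 36) + (16, 24). λ = (24 - 36)/(16 - 18) ≡ 31/41 mod 43. 41⁻¹ ≡ 21 (mod 43), so λ ≡ 6.
  x = λ² - 18 - 16 = 36 - 34 ≡ 2; y = λ·(18 - 2) - 36 ≡ 17. → (2, 17)
5P: (2, 17) + (16, 24). λ = (24 - 17)/(16 - 2) ≡ 7/14 mod 43. 14⁻¹ ≡ 40 (mod 43), so λ ≡ 22.
  x = λ² - 2 - 16 = 484 - 18 ≡ 36; y = λ·(2 - 36) - 17 ≡ 9. → (36, 9)
6P: (36, 9) + (16, 24). λ = (24 - 9)/(16 - 36) ≡ 15/23 mod 43. 23⁻¹ ≡ 15 (mod 43) since 23·15 = 345 ≡ 1, so λ ≡ 10.
  x = λ² - 36 - 16 = 100 - 52 ≡ 5; y = λ·(36 - 5) - 9 ≡ 0. → (5, 0)
7P: (5, 0) + (16, 24). λ = (24 - 0)/(16 - 5) ≡ 24/11 mod 43. 11⁻¹ ≡ 4 (mod 43), so λ ≡ 10.
  x = λ² - 5 - 16 = 100 - 21 ≡ 36; y = λ·(5 - 36) - 0 ≡ 34. → (36, 34)
8P: (36, 34) + (16, 24). λ = (24 - 34)/(16 - 36) ≡ 33/23 mod 43. 23⁻¹ ≡ 15 (mod 43) since 23·15 = 345 ≡ 1, so λ ≡ 22.
  x = λ² - 36 - 16 = 484 - 52 ≡ 2; y = λ·(36 - 2) - 34 ≡ 26. → (2, 26)
9P: (2, 26) + (16, 24). λ = (24 - 26)/(16 - 2) ≡ 41/14 mod 43. 14⁻¹ ≡ 40 (mod 43) since 14·40 = 560 ≡ 1, so λ ≡ 6.
  x = λ² - 2 - 16 = 36 - 18 ≡ 18; y = λ·(2 - 18) - 26 ≡ 7. → (18, 7)
10P: (18, 7) + (16, 24). λ = (24 - 7)/(16 - 18) ≡ 17/41 mod 43. 41⁻¹ ≡ 21 (mod 43) since 41·21 = 861 ≡ 1, so λ ≡ 13.
  x = λ² - 18 - 16 = 169 - 34 ≡ 6; y = λ·(18 - 6) - 7 ≡ 20. → (6, 20)
11P: (6, 20) + (16, 24). λ = (24 - 20)/(16 - 6) ≡ 4/10 mod 43. 10⁻¹ ≡ 13 (mod 43), so λ ≡ 9.
  x = λ² - 6 - 16 = 81 - 22 ≡ 16; y = λ·(6 - 16) - 20 ≡ 19. → (16, 19)
12P: (16, 19) + (16, 24): same x and y₁ ≡ -y₂, so the sum is ∞.
12P = ∞, so the order is 12.

12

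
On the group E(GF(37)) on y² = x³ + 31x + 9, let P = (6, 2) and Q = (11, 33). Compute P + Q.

(6, 2) + (11, 33). λ = (33 - 2)/(11 - 6) ≡ 31/5 mod 37. 5⁻¹ ≡ 15 (mod 37), so λ ≡ 21.
  x = λ² - 6 - 11 = 441 - 17 ≡ 17; y = λ·(6 - 17) - 2 ≡ 26. → (17, 26)

(17, 26)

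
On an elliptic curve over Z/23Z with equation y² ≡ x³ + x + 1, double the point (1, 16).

tangent at (1, 16): λ = (3·1² + 1)/(2·16) ≡ 4/9. 9⁻¹ ≡ 18 (mod 23), so λ ≡ 4·18 ≡ 3.
  x = λ² - 1 - 1 = 9 - 2 ≡ 7; y = λ·(1 - 7) - 16 ≡ 12. → (7, 12)

(7, 12)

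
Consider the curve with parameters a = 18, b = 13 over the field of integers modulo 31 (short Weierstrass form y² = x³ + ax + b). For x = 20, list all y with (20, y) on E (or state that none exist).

none

x³ + 18x + 13 = 8373 ≡ 3 (mod 31).
3 is a non-residue mod 31; no y exists.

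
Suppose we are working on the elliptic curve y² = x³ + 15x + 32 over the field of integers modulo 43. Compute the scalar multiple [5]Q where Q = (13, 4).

(5, 24)

Repeated addition: build up to 5Q.
2Q: tangent at (13, 4): λ = (3·13² + 15)/(2·4) ≡ 6/8. 8⁻¹ ≡ 27 (mod 43), so λ ≡ 6·27 ≡ 33.
  x = λ² - 13 - 13 = 1089 - 26 ≡ 31; y = λ·(13 - 31) - 4 ≡ 4. → (31, 4)
3Q: (31, 4) + (13, 4). λ = (4 - 4)/(13 - 31) ≡ 0/25 mod 43. 25⁻¹ ≡ 31 (mod 43), so λ ≡ 0.
  x = λ² - 31 - 13 = 0 - 44 ≡ 42; y = λ·(31 - 42) - 4 ≡ 39. → (42, 39)
4Q: (42, 39) + (13, 4). λ = (4 - 39)/(13 - 42) ≡ 8/14 mod 43. 14⁻¹ ≡ 40 (mod 43), so λ ≡ 19.
  x = λ² - 42 - 13 = 361 - 55 ≡ 5; y = λ·(42 - 5) - 39 ≡ 19. → (5, 19)
5Q: (5, 19) + (13, 4). λ = (4 - 19)/(13 - 5) ≡ 28/8 mod 43. 8⁻¹ ≡ 27 (mod 43), so λ ≡ 25.
  x = λ² - 5 - 13 = 625 - 18 ≡ 5; y = λ·(5 - 5) - 19 ≡ 24. → (5, 24)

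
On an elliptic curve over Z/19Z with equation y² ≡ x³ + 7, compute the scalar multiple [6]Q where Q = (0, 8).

O

Double-and-add on 6 = (110)₂. Start with Q = (0, 8) for the leading 1-bit.
double: tangent at (0, 8): λ = (3·0² + 0)/(2·8) ≡ 0/16. 16⁻¹ ≡ 6 (mod 19) since 16·6 = 96 ≡ 1, so λ ≡ 0·6 ≡ 0.
  x = λ² - 0 - 0 = 0 - 0 ≡ 0; y = λ·(0 - 0) - 8 ≡ 11. → (0, 11)
add Q: (0, 11) + (0, 8): same x and y₁ ≡ -y₂, so the sum is the point at infinity.
double: the point at infinity + the point at infinity = the point at infinity (identity).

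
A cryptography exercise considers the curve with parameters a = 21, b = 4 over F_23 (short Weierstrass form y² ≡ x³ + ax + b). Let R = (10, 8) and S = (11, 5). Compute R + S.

(11, 18)

(10, 8) + (11, 5). λ = (5 - 8)/(11 - 10) ≡ 20/1 mod 23. 1⁻¹ ≡ 1 (mod 23), so λ ≡ 20.
  x = λ² - 10 - 11 = 400 - 21 ≡ 11; y = λ·(10 - 11) - 8 ≡ 18. → (11, 18)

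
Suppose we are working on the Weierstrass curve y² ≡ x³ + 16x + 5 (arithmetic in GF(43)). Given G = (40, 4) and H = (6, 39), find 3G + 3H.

First 3G:
Repeated addition: build up to 3G.
2G: tangent at (40, 4): λ = (3·40² + 16)/(2·4) ≡ 0/8. 8⁻¹ ≡ 27 (mod 43) since 8·27 = 216 ≡ 1, so λ ≡ 0·27 ≡ 0.
  x = λ² - 40 - 40 = 0 - 80 ≡ 6; y = λ·(40 - 6) - 4 ≡ 39. → (6, 39)
3G: (6, 39) + (40, 4). λ = (4 - 39)/(40 - 6) ≡ 8/34 mod 43. 34⁻¹ ≡ 19 (mod 43), so λ ≡ 23.
  x = λ² - 6 - 40 = 529 - 46 ≡ 10; y = λ·(6 - 10) - 39 ≡ 41. → (10, 41)
3G = (10, 41).
Next 3H:
Repeated addition: build up to 3H.
2H: tangent at (6, 39): λ = (3·6² + 16)/(2·39) ≡ 38/35. 35⁻¹ ≡ 16 (mod 43), so λ ≡ 38·16 ≡ 6.
  x = λ² - 6 - 6 = 36 - 12 ≡ 24; y = λ·(6 - 24) - 39 ≡ 25. → (24, 25)
3H: (24, 25) + (6, 39). λ = (39 - 25)/(6 - 24) ≡ 14/25 mod 43. 25⁻¹ ≡ 31 (mod 43) since 25·31 = 775 ≡ 1, so λ ≡ 4.
  x = λ² - 24 - 6 = 16 - 30 ≡ 29; y = λ·(24 - 29) - 25 ≡ 41. → (29, 41)
3H = (29, 41).
Finally 3G + 3H:
(10, 41) + (29, 41). λ = (41 - 41)/(29 - 10) ≡ 0/19 mod 43. 19⁻¹ ≡ 34 (mod 43), so λ ≡ 0.
  x = λ² - 10 - 29 = 0 - 39 ≡ 4; y = λ·(10 - 4) - 41 ≡ 2. → (4, 2)

(4, 2)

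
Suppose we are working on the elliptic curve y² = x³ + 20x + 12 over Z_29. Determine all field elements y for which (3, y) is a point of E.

none

x³ + 20x + 12 = 99 ≡ 12 (mod 29).
12 is a non-residue mod 29; no y exists.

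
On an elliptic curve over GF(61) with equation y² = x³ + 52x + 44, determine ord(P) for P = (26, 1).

2P: tangent at (26, 1): λ = (3·26² + 52)/(2·1) ≡ 6/2. 2⁻¹ ≡ 31 (mod 61), so λ ≡ 6·31 ≡ 3.
  x = λ² - 26 - 26 = 9 - 52 ≡ 18; y = λ·(26 - 18) - 1 ≡ 23. → (18, 23)
3P: (18, 23) + (26, 1). λ = (1 - 23)/(26 - 18) ≡ 39/8 mod 61. 8⁻¹ ≡ 23 (mod 61), so λ ≡ 43.
  x = λ² - 18 - 26 = 1849 - 44 ≡ 36; y = λ·(18 - 36) - 23 ≡ 57. → (36, 57)
4P: (36, 57) + (26, 1). λ = (1 - 57)/(26 - 36) ≡ 5/51 mod 61. 51⁻¹ ≡ 6 (mod 61), so λ ≡ 30.
  x = λ² - 36 - 26 = 900 - 62 ≡ 45; y = λ·(36 - 45) - 57 ≡ 39. → (45, 39)
5P: (45, 39) + (26, 1). λ = (1 - 39)/(26 - 45) ≡ 23/42 mod 61. 42⁻¹ ≡ 16 (mod 61) since 42·16 = 672 ≡ 1, so λ ≡ 2.
  x = λ² - 45 - 26 = 4 - 71 ≡ 55; y = λ·(45 - 55) - 39 ≡ 2. → (55, 2)
6P: (55, 2) + (26, 1). λ = (1 - 2)/(26 - 55) ≡ 60/32 mod 61. 32⁻¹ ≡ 21 (mod 61) since 32·21 = 672 ≡ 1, so λ ≡ 40.
  x = λ² - 55 - 26 = 1600 - 81 ≡ 55; y = λ·(55 - 55) - 2 ≡ 59. → (55, 59)
7P: (55, 59) + (26, 1). λ = (1 - 59)/(26 - 55) ≡ 3/32 mod 61. 32⁻¹ ≡ 21 (mod 61), so λ ≡ 2.
  x = λ² - 55 - 26 = 4 - 81 ≡ 45; y = λ·(55 - 45) - 59 ≡ 22. → (45, 22)
8P: (45, 22) + (26, 1). λ = (1 - 22)/(26 - 45) ≡ 40/42 mod 61. 42⁻¹ ≡ 16 (mod 61), so λ ≡ 30.
  x = λ² - 45 - 26 = 900 - 71 ≡ 36; y = λ·(45 - 36) - 22 ≡ 4. → (36, 4)
9P: (36, 4) + (26, 1). λ = (1 - 4)/(26 - 36) ≡ 58/51 mod 61. 51⁻¹ ≡ 6 (mod 61) since 51·6 = 306 ≡ 1, so λ ≡ 43.
  x = λ² - 36 - 26 = 1849 - 62 ≡ 18; y = λ·(36 - 18) - 4 ≡ 38. → (18, 38)
10P: (18, 38) + (26, 1). λ = (1 - 38)/(26 - 18) ≡ 24/8 mod 61. 8⁻¹ ≡ 23 (mod 61), so λ ≡ 3.
  x = λ² - 18 - 26 = 9 - 44 ≡ 26; y = λ·(18 - 26) - 38 ≡ 60. → (26, 60)
11P: (26, 60) + (26, 1): same x and y₁ ≡ -y₂, so the sum is ∞.
11P = ∞, so the order is 11.

11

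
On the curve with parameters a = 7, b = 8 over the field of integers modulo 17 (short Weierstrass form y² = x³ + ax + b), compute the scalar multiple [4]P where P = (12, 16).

(0, 12)

Repeated addition: build up to 4P.
2P: tangent at (12, 16): λ = (3·12² + 7)/(2·16) ≡ 14/15. 15⁻¹ ≡ 8 (mod 17) since 15·8 = 120 ≡ 1, so λ ≡ 14·8 ≡ 10.
  x = λ² - 12 - 12 = 100 - 24 ≡ 8; y = λ·(12 - 8) - 16 ≡ 7. → (8, 7)
3P: (8, 7) + (12, 16). λ = (16 - 7)/(12 - 8) ≡ 9/4 mod 17. 4⁻¹ ≡ 13 (mod 17) since 4·13 = 52 ≡ 1, so λ ≡ 15.
  x = λ² - 8 - 12 = 225 - 20 ≡ 1; y = λ·(8 - 1) - 7 ≡ 13. → (1, 13)
4P: (1, 13) + (12, 16). λ = (16 - 13)/(12 - 1) ≡ 3/11 mod 17. 11⁻¹ ≡ 14 (mod 17) since 11·14 = 154 ≡ 1, so λ ≡ 8.
  x = λ² - 1 - 12 = 64 - 13 ≡ 0; y = λ·(1 - 0) - 13 ≡ 12. → (0, 12)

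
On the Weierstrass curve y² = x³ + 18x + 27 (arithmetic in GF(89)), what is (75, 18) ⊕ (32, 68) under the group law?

(75, 18) + (32, 68). λ = (68 - 18)/(32 - 75) ≡ 50/46 mod 89. 46⁻¹ ≡ 60 (mod 89) since 46·60 = 2760 ≡ 1, so λ ≡ 63.
  x = λ² - 75 - 32 = 3969 - 107 ≡ 35; y = λ·(75 - 35) - 18 ≡ 10. → (35, 10)

(35, 10)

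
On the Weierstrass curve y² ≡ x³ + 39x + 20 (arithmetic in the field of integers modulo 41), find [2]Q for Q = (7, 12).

(23, 28)

tangent at (7, 12): λ = (3·7² + 39)/(2·12) ≡ 22/24. 24⁻¹ ≡ 12 (mod 41), so λ ≡ 22·12 ≡ 18.
  x = λ² - 7 - 7 = 324 - 14 ≡ 23; y = λ·(7 - 23) - 12 ≡ 28. → (23, 28)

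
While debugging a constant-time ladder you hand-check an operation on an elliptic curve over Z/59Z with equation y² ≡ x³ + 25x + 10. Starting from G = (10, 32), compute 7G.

Double-and-add on 7 = (111)₂. Start with G = (10, 32) for the leading 1-bit.
double: tangent at (10, 32): λ = (3·10² + 25)/(2·32) ≡ 30/5. 5⁻¹ ≡ 12 (mod 59), so λ ≡ 30·12 ≡ 6.
  x = λ² - 10 - 10 = 36 - 20 ≡ 16; y = λ·(10 - 16) - 32 ≡ 50. → (16, 50)
add G: (16, 50) + (10, 32). λ = (32 - 50)/(10 - 16) ≡ 41/53 mod 59. 53⁻¹ ≡ 49 (mod 59), so λ ≡ 3.
  x = λ² - 16 - 10 = 9 - 26 ≡ 42; y = λ·(16 - 42) - 50 ≡ 49. → (42, 49)
double: tangent at (42, 49): λ = (3·42² + 25)/(2·49) ≡ 7/39. 39⁻¹ ≡ 56 (mod 59) since 39·56 = 2184 ≡ 1, so λ ≡ 7·56 ≡ 38.
  x = λ² - 42 - 42 = 1444 - 84 ≡ 3; y = λ·(42 - 3) - 49 ≡ 17. → (3, 17)
add G: (3, 17) + (10, 32). λ = (32 - 17)/(10 - 3) ≡ 15/7 mod 59. 7⁻¹ ≡ 17 (mod 59), so λ ≡ 19.
  x = λ² - 3 - 10 = 361 - 13 ≡ 53; y = λ·(3 - 53) - 17 ≡ 36. → (53, 36)

(53, 36)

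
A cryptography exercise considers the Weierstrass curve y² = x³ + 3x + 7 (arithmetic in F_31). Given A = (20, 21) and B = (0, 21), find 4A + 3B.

(9, 9)

First 4A:
Double-and-add on 4 = (100)₂. Start with A = (20, 21) for the leading 1-bit.
double: tangent at (20, 21): λ = (3·20² + 3)/(2·21) ≡ 25/11. 11⁻¹ ≡ 17 (mod 31), so λ ≡ 25·17 ≡ 22.
  x = λ² - 20 - 20 = 484 - 40 ≡ 10; y = λ·(20 - 10) - 21 ≡ 13. → (10, 13)
double: tangent at (10, 13): λ = (3·10² + 3)/(2·13) ≡ 24/26. 26⁻¹ ≡ 6 (mod 31), so λ ≡ 24·6 ≡ 20.
  x = λ² - 10 - 10 = 400 - 20 ≡ 8; y = λ·(10 - 8) - 13 ≡ 27. → (8, 27)
4A = (8, 27).
Next 3B:
Repeated addition: build up to 3B.
2B: tangent at (0, 21): λ = (3·0² + 3)/(2·21) ≡ 3/11. 11⁻¹ ≡ 17 (mod 31), so λ ≡ 3·17 ≡ 20.
  x = λ² - 0 - 0 = 400 - 0 ≡ 28; y = λ·(0 - 28) - 21 ≡ 8. → (28, 8)
3B: (28, 8) + (0, 21). λ = (21 - 8)/(0 - 28) ≡ 13/3 mod 31. 3⁻¹ ≡ 21 (mod 31) since 3·21 = 63 ≡ 1, so λ ≡ 25.
  x = λ² - 28 - 0 = 625 - 28 ≡ 8; y = λ·(28 - 8) - 8 ≡ 27. → (8, 27)
3B = (8, 27).
Finally 4A + 3B:
tangent at (8, 27): λ = (3·8² + 3)/(2·27) ≡ 9/23. 23⁻¹ ≡ 27 (mod 31) since 23·27 = 621 ≡ 1, so λ ≡ 9·27 ≡ 26.
  x = λ² - 8 - 8 = 676 - 16 ≡ 9; y = λ·(8 - 9) - 27 ≡ 9. → (9, 9)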